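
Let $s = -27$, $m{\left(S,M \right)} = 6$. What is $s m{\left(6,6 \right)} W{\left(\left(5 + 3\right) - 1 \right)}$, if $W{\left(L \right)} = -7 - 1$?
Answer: $1296$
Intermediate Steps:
$W{\left(L \right)} = -8$ ($W{\left(L \right)} = -7 - 1 = -8$)
$s m{\left(6,6 \right)} W{\left(\left(5 + 3\right) - 1 \right)} = - 27 \cdot 6 \left(-8\right) = \left(-27\right) \left(-48\right) = 1296$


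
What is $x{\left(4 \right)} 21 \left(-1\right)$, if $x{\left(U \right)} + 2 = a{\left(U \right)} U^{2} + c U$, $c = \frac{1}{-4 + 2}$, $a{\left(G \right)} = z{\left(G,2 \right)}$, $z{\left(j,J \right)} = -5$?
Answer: $1764$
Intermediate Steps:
$a{\left(G \right)} = -5$
$c = - \frac{1}{2}$ ($c = \frac{1}{-2} = - \frac{1}{2} \approx -0.5$)
$x{\left(U \right)} = -2 - 5 U^{2} - \frac{U}{2}$ ($x{\left(U \right)} = -2 - \left(\frac{U}{2} + 5 U^{2}\right) = -2 - 5 U^{2} - \frac{U}{2}$)
$x{\left(4 \right)} 21 \left(-1\right) = \left(-2 - 5 \cdot 4^{2} - 2\right) 21 \left(-1\right) = \left(-2 - 80 - 2\right) 21 \left(-1\right) = \left(-84\right) 21 \left(-1\right) = \left(-1764\right) \left(-1\right) = 1764$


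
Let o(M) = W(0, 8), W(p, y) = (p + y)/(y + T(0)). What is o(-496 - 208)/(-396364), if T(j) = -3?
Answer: -2/495455 ≈ -4.0367e-6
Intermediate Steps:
W(p, y) = (p + y)/(-3 + y) (W(p, y) = (p + y)/(y - 3) = (p + y)/(-3 + y))
o(M) = 8/5 (o(M) = (0 + 8)/(-3 + 8) = 8/5)
o(-496 - 208)/(-396364) = (8/5)/(-396364) = (8/5)*(-1/396364) = -2/495455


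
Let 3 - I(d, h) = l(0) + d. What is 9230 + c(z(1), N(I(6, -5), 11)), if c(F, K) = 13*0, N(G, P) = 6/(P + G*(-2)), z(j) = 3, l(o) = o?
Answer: 9230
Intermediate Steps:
I(d, h) = 3 - d (I(d, h) = 3 - (0 + d) = 3 - d)
N(G, P) = 6/(P - 2*G)
c(F, K) = 0
9230 + c(z(1), N(I(6, -5), 11)) = 9230 + 0 = 9230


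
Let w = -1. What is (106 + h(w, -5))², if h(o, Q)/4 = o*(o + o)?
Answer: 12996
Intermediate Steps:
h(o, Q) = 8*o² (h(o, Q) = 4*(o*(o + o)) = 4*(o*(2*o)) = 4*(2*o²) = 8*o²)
(106 + h(w, -5))² = (106 + 8*(-1)²)² = (106 + 8*1)² = (106 + 8)² = 114² = 12996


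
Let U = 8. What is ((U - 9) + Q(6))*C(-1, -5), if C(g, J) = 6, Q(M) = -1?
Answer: -12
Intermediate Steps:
((U - 9) + Q(6))*C(-1, -5) = ((8 - 9) - 1)*6 = (-1 - 1)*6 = -2*6 = -12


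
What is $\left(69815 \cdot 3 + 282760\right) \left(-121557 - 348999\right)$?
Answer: $-231610015980$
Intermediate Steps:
$\left(69815 \cdot 3 + 282760\right) \left(-121557 - 348999\right) = \left(209445 + 282760\right) \left(-470556\right) = 492205 \left(-470556\right) = -231610015980$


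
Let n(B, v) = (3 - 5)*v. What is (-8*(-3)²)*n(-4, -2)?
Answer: -288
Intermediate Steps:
n(B, v) = -2*v
(-8*(-3)²)*n(-4, -2) = (-8*(-3)²)*(-2*(-2)) = -8*9*4 = -72*4 = -288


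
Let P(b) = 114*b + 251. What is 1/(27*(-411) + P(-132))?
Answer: -1/25894 ≈ -3.8619e-5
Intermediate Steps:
P(b) = 251 + 114*b
1/(27*(-411) + P(-132)) = 1/(27*(-411) + (251 + 114*(-132))) = 1/(-11097 + (251 - 15048)) = 1/(-11097 - 14797) = 1/(-25894) = -1/25894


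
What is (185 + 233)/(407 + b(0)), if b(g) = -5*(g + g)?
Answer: 38/37 ≈ 1.0270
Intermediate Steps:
b(g) = -10*g
(185 + 233)/(407 + b(0)) = (185 + 233)/(407 - 10*0) = 418/(407 + 0) = 418/407 = 418*(1/407) = 38/37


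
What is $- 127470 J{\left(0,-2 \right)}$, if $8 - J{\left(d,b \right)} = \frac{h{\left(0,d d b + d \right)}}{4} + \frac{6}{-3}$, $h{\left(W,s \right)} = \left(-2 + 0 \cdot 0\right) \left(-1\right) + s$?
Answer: $-1210965$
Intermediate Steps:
$h{\left(W,s \right)} = 2 + s$ ($h{\left(W,s \right)} = \left(-2 + 0\right) \left(-1\right) + s = \left(-2\right) \left(-1\right) + s = 2 + s$)
$J{\left(d,b \right)} = \frac{19}{2} - \frac{d}{4} - \frac{b d^{2}}{4}$ ($J{\left(d,b \right)} = 8 - \left(\frac{2 + \left(d d b + d\right)}{4} + \frac{6}{-3}\right) = 8 - \left(\left(2 + \left(d^{2} b + d\right)\right) \frac{1}{4} + 6 \left(- \frac{1}{3}\right)\right) = 8 - \left(\left(2 + \left(b d^{2} + d\right)\right) \frac{1}{4} - 2\right) = 8 - \left(\left(2 + \left(d + b d^{2}\right)\right) \frac{1}{4} - 2\right) = 8 - \left(\left(2 + d + b d^{2}\right) \frac{1}{4} - 2\right) = 8 - \left(\left(\frac{1}{2} + \frac{d}{4} + \frac{b d^{2}}{4}\right) - 2\right) = 8 - \left(- \frac{3}{2} + \frac{d}{4} + \frac{b d^{2}}{4}\right) = \frac{19}{2} - \frac{d}{4} - \frac{b d^{2}}{4}$)
$- 127470 J{\left(0,-2 \right)} = - 127470 \left(\frac{19}{2} - 0 \left(1 - 0\right)\right) = - 127470 \left(\frac{19}{2} - 0 \left(1 + 0\right)\right) = - 127470 \left(\frac{19}{2} - 0 \cdot 1\right) = - 127470 \left(\frac{19}{2} + 0\right) = \left(-127470\right) \frac{19}{2} = -1210965$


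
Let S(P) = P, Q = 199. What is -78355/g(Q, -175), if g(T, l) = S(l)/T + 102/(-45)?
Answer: 233889675/9391 ≈ 24906.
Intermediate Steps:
g(T, l) = -34/15 + l/T (g(T, l) = l/T + 102/(-45) = l/T + 102*(-1/45) = l/T - 34/15 = -34/15 + l/T)
-78355/g(Q, -175) = -78355/(-34/15 - 175/199) = -78355/(-9391/2985) = -78355*(-2985/9391) = 233889675/9391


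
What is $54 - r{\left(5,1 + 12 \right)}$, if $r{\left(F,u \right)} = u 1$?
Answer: $41$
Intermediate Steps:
$r{\left(F,u \right)} = u$
$54 - r{\left(5,1 + 12 \right)} = 54 - \left(1 + 12\right) = 54 - 13 = 41$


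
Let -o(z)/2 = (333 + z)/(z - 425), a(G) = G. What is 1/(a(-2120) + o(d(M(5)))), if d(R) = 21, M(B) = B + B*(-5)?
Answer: -101/213943 ≈ -0.00047209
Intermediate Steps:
M(B) = -4*B (M(B) = B - 5*B = -4*B)
o(z) = -2*(333 + z)/(-425 + z) (o(z) = -2*(333 + z)/(z - 425) = -2*(333 + z)/(-425 + z))
1/(a(-2120) + o(d(M(5)))) = 1/(-2120 + 2*(-333 - 1*21)/(-425 + 21)) = 1/(-2120 + 2*(-333 - 21)/(-404)) = 1/(-2120 + 2*(-1/404)*(-354)) = 1/(-2120 + 177/101) = 1/(-213943/101) = -101/213943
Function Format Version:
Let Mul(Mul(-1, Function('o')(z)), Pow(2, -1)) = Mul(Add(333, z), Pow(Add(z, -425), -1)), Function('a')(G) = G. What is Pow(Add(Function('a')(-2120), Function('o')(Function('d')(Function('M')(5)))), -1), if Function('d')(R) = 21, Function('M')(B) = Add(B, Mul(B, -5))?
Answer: Rational(-101, 213943) ≈ -0.00047209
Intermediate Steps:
Function('M')(B) = Mul(-4, B) (Function('M')(B) = Add(B, Mul(-5, B)) = Mul(-4, B))
Function('o')(z) = Mul(-2, Pow(Add(-425, z), -1), Add(333, z)) (Function('o')(z) = Mul(-2, Mul(Add(333, z), Pow(Add(z, -425), -1))) = Mul(-2, Mul(Add(333, z), Pow(Add(-425, z), -1))) = Mul(-2, Mul(Pow(Add(-425, z), -1), Add(333, z))) = Mul(-2, Pow(Add(-425, z), -1), Add(333, z)))
Pow(Add(Function('a')(-2120), Function('o')(Function('d')(Function('M')(5)))), -1) = Pow(Add(-2120, Mul(2, Pow(Add(-425, 21), -1), Add(-333, Mul(-1, 21)))), -1) = Pow(Add(-2120, Mul(2, Pow(-404, -1), Add(-333, -21))), -1) = Pow(Add(-2120, Mul(2, Rational(-1, 404), -354)), -1) = Pow(Add(-2120, Rational(177, 101)), -1) = Pow(Rational(-213943, 101), -1) = Rational(-101, 213943)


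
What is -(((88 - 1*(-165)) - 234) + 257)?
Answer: -276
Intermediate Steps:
-(((88 - 1*(-165)) - 234) + 257) = -(((88 + 165) - 234) + 257) = -((253 - 234) + 257) = -(19 + 257) = -1*276 = -276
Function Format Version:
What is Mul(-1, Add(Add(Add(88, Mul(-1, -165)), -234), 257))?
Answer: -276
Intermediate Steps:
Mul(-1, Add(Add(Add(88, Mul(-1, -165)), -234), 257)) = Mul(-1, Add(Add(Add(88, 165), -234), 257)) = Mul(-1, Add(Add(253, -234), 257)) = Mul(-1, Add(19, 257)) = Mul(-1, 276) = -276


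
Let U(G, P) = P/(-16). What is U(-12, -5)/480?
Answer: 1/1536 ≈ 0.00065104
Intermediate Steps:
U(G, P) = -P/16 (U(G, P) = P*(-1/16) = -P/16)
U(-12, -5)/480 = -1/16*(-5)/480 = (5/16)*(1/480) = 1/1536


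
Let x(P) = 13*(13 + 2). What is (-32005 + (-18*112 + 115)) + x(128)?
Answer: -33711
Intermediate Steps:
x(P) = 195 (x(P) = 13*15 = 195)
(-32005 + (-18*112 + 115)) + x(128) = (-32005 + (-18*112 + 115)) + 195 = (-32005 + (-2016 + 115)) + 195 = (-32005 - 1901) + 195 = -33906 + 195 = -33711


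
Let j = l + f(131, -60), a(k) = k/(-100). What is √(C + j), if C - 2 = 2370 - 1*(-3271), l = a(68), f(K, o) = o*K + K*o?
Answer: I*√251942/5 ≈ 100.39*I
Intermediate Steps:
f(K, o) = 2*K*o (f(K, o) = K*o + K*o = 2*K*o)
a(k) = -k/100 (a(k) = k*(-1/100) = -k/100)
l = -17/25 (l = -1/100*68 = -17/25 ≈ -0.68000)
j = -393017/25 (j = -17/25 + 2*131*(-60) = -17/25 - 15720 = -393017/25 ≈ -15721.)
C = 5643 (C = 2 + (2370 - 1*(-3271)) = 2 + (2370 + 3271) = 2 + 5641 = 5643)
√(C + j) = √(5643 - 393017/25) = √(-251942/25) = I*√251942/5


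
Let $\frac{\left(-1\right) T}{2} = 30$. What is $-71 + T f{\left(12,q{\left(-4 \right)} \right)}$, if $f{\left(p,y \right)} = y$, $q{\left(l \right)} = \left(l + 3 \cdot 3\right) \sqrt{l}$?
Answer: $-71 - 600 i \approx -71.0 - 600.0 i$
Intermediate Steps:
$q{\left(l \right)} = \sqrt{l} \left(9 + l\right)$ ($q{\left(l \right)} = \left(l + 9\right) \sqrt{l} = \left(9 + l\right) \sqrt{l} = \sqrt{l} \left(9 + l\right)$)
$T = -60$ ($T = \left(-2\right) 30 = -60$)
$-71 + T f{\left(12,q{\left(-4 \right)} \right)} = -71 - 60 \sqrt{-4} \left(9 - 4\right) = -71 - 60 \cdot 2 i 5 = -71 - 60 \cdot 10 i = -71 - 600 i$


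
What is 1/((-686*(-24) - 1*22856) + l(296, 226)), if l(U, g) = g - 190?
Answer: -1/6356 ≈ -0.00015733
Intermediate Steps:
l(U, g) = -190 + g
1/((-686*(-24) - 1*22856) + l(296, 226)) = 1/((-686*(-24) - 1*22856) + (-190 + 226)) = 1/((16464 - 22856) + 36) = 1/(-6392 + 36) = 1/(-6356) = -1/6356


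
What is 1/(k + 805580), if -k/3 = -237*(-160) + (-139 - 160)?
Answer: 1/692717 ≈ 1.4436e-6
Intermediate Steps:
k = -112863 (k = -3*(-237*(-160) + (-139 - 160)) = -3*(37920 - 299) = -3*37621 = -112863)
1/(k + 805580) = 1/(-112863 + 805580) = 1/692717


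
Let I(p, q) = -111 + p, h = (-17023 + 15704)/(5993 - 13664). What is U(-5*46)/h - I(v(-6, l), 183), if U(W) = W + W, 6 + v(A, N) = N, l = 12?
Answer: -3390165/1319 ≈ -2570.3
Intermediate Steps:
v(A, N) = -6 + N
h = 1319/7671 (h = -1319/(-7671) = -1319*(-1/7671) = 1319/7671 ≈ 0.17195)
U(W) = 2*W
U(-5*46)/h - I(v(-6, l), 183) = (2*(-5*46))/(1319/7671) - (-111 + (-6 + 12)) = (2*(-230))*(7671/1319) - (-111 + 6) = -460*7671/1319 - 1*(-105) = -3528660/1319 + 105 = -3390165/1319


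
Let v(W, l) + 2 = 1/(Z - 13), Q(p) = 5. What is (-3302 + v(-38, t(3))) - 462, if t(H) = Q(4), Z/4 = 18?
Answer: -222193/59 ≈ -3766.0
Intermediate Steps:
Z = 72 (Z = 4*18 = 72)
t(H) = 5
v(W, l) = -117/59 (v(W, l) = -2 + 1/(72 - 13) = -2 + 1/59 = -117/59)
(-3302 + v(-38, t(3))) - 462 = (-3302 - 117/59) - 462 = -194935/59 - 462 = -222193/59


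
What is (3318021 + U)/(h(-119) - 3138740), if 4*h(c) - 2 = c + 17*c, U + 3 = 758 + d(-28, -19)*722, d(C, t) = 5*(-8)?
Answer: -1096632/1046425 ≈ -1.0480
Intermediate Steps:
d(C, t) = -40
U = -28125 (U = -3 + (758 - 40*722) = -3 + (758 - 28880) = -3 - 28122 = -28125)
h(c) = ½ + 9*c/2 (h(c) = ½ + (c + 17*c)/4 = ½ + (18*c)/4 = ½ + 9*c/2)
(3318021 + U)/(h(-119) - 3138740) = (3318021 - 28125)/((½ + (9/2)*(-119)) - 3138740) = 3289896/((½ - 1071/2) - 3138740) = 3289896/(-535 - 3138740) = 3289896/(-3139275) = 3289896*(-1/3139275) = -1096632/1046425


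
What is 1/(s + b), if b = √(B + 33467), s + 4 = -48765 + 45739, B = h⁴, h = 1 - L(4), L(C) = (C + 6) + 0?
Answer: -1515/4570436 - √10007/4570436 ≈ -0.00035337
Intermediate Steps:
L(C) = 6 + C (L(C) = (6 + C) + 0 = 6 + C)
h = -9 (h = 1 - (6 + 4) = 1 - 1*10 = 1 - 10 = -9)
B = 6561 (B = (-9)⁴ = 6561)
s = -3030 (s = -4 + (-48765 + 45739) = -4 - 3026 = -3030)
b = 2*√10007 (b = √(6561 + 33467) = √40028 = 2*√10007 ≈ 200.07)
1/(s + b) = 1/(-3030 + 2*√10007)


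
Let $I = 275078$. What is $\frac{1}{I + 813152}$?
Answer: $\frac{1}{1088230} \approx 9.1892 \cdot 10^{-7}$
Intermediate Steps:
$\frac{1}{I + 813152} = \frac{1}{275078 + 813152} = \frac{1}{1088230}$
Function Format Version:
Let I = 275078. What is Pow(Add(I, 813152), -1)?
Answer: Rational(1, 1088230) ≈ 9.1892e-7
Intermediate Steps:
Pow(Add(I, 813152), -1) = Pow(Add(275078, 813152), -1) = Pow(1088230, -1) = Rational(1, 1088230)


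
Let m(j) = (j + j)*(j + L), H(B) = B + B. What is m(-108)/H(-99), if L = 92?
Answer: -192/11 ≈ -17.455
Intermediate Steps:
H(B) = 2*B
m(j) = 2*j*(92 + j) (m(j) = (j + j)*(j + 92) = (2*j)*(92 + j) = 2*j*(92 + j))
m(-108)/H(-99) = (2*(-108)*(92 - 108))/((2*(-99))) = (2*(-108)*(-16))/(-198) = 3456*(-1/198) = -192/11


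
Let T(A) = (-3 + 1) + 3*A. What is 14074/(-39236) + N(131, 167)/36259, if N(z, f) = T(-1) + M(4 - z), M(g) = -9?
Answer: -255429235/711329062 ≈ -0.35909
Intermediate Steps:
T(A) = -2 + 3*A
N(z, f) = -14 (N(z, f) = (-2 + 3*(-1)) - 9 = (-2 - 3) - 9 = -5 - 9 = -14)
14074/(-39236) + N(131, 167)/36259 = 14074/(-39236) - 14/36259 = 14074*(-1/39236) - 14*1/36259 = -7037/19618 - 14/36259 = -255429235/711329062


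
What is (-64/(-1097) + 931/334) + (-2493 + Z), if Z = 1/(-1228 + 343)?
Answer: -807463331333/324262230 ≈ -2490.2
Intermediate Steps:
Z = -1/885 (Z = 1/(-885) = -1/885 ≈ -0.0011299)
(-64/(-1097) + 931/334) + (-2493 + Z) = (-64/(-1097) + 931/334) + (-2493 - 1/885) = (-64*(-1/1097) + 931*(1/334)) - 2206306/885 = (64/1097 + 931/334) - 2206306/885 = 1042683/366398 - 2206306/885 = -807463331333/324262230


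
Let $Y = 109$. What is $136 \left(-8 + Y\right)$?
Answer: $13736$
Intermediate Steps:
$136 \left(-8 + Y\right) = 136 \left(-8 + 109\right) = 136 \cdot 101 = 13736$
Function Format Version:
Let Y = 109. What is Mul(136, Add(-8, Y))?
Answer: 13736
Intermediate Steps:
Mul(136, Add(-8, Y)) = Mul(136, Add(-8, 109)) = Mul(136, 101) = 13736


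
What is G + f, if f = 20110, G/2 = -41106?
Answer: -62102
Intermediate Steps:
G = -82212 (G = 2*(-41106) = -82212)
G + f = -82212 + 20110 = -62102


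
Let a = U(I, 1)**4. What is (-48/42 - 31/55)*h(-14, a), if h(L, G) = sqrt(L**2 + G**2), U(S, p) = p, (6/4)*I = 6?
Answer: -657*sqrt(197)/385 ≈ -23.952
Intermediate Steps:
I = 4 (I = (2/3)*6 = 4)
a = 1 (a = 1**4 = 1)
h(L, G) = sqrt(G**2 + L**2)
(-48/42 - 31/55)*h(-14, a) = (-48/42 - 31/55)*sqrt(1**2 + (-14)**2) = (-48*1/42 - 31*1/55)*sqrt(1 + 196) = (-8/7 - 31/55)*sqrt(197) = -657*sqrt(197)/385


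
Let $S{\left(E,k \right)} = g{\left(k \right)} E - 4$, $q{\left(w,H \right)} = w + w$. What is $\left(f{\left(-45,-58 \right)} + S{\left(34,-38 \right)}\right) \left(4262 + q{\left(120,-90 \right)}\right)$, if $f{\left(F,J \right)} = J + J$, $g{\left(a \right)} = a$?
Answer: $-6356824$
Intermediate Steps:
$q{\left(w,H \right)} = 2 w$
$S{\left(E,k \right)} = -4 + E k$ ($S{\left(E,k \right)} = k E - 4 = E k - 4 = -4 + E k$)
$f{\left(F,J \right)} = 2 J$
$\left(f{\left(-45,-58 \right)} + S{\left(34,-38 \right)}\right) \left(4262 + q{\left(120,-90 \right)}\right) = \left(2 \left(-58\right) + \left(-4 + 34 \left(-38\right)\right)\right) \left(4262 + 2 \cdot 120\right) = \left(-116 - 1296\right) \left(4262 + 240\right) = \left(-116 - 1296\right) 4502 = \left(-1412\right) 4502 = -6356824$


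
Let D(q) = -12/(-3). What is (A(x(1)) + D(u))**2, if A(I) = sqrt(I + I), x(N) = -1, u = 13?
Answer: (4 + I*sqrt(2))**2 ≈ 14.0 + 11.314*I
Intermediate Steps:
D(q) = 4 (D(q) = -12*(-1/3) = 4)
A(I) = sqrt(2)*sqrt(I) (A(I) = sqrt(2*I) = sqrt(2)*sqrt(I))
(A(x(1)) + D(u))**2 = (sqrt(2)*sqrt(-1) + 4)**2 = (sqrt(2)*I + 4)**2 = (I*sqrt(2) + 4)**2 = (4 + I*sqrt(2))**2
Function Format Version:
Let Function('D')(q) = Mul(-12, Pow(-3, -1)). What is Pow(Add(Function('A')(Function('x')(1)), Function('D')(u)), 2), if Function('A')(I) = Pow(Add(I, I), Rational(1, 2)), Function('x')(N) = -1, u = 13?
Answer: Pow(Add(4, Mul(I, Pow(2, Rational(1, 2)))), 2) ≈ Add(14.000, Mul(11.314, I))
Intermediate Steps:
Function('D')(q) = 4 (Function('D')(q) = Mul(-12, Rational(-1, 3)) = 4)
Function('A')(I) = Mul(Pow(2, Rational(1, 2)), Pow(I, Rational(1, 2))) (Function('A')(I) = Pow(Mul(2, I), Rational(1, 2)) = Mul(Pow(2, Rational(1, 2)), Pow(I, Rational(1, 2))))
Pow(Add(Function('A')(Function('x')(1)), Function('D')(u)), 2) = Pow(Add(Mul(Pow(2, Rational(1, 2)), Pow(-1, Rational(1, 2))), 4), 2) = Pow(Add(Mul(Pow(2, Rational(1, 2)), I), 4), 2) = Pow(Add(Mul(I, Pow(2, Rational(1, 2))), 4), 2) = Pow(Add(4, Mul(I, Pow(2, Rational(1, 2)))), 2)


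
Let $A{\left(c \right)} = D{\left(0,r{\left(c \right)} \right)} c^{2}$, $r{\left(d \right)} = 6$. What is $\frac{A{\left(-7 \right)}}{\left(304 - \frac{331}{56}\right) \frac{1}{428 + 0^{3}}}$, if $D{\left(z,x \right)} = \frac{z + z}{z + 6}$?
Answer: $0$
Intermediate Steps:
$D{\left(z,x \right)} = \frac{2 z}{6 + z}$
$A{\left(c \right)} = 0$ ($A{\left(c \right)} = 2 \cdot 0 \frac{1}{6 + 0} c^{2} = 2 \cdot 0 \cdot \frac{1}{6} c^{2} = 0 c^{2} = 0$)
$\frac{A{\left(-7 \right)}}{\left(304 - \frac{331}{56}\right) \frac{1}{428 + 0^{3}}} = \frac{0}{\left(304 - \frac{331}{56}\right) \frac{1}{428 + 0^{3}}} = \frac{0}{\left(304 - \frac{331}{56}\right) \frac{1}{428 + 0}} = \frac{0}{\left(304 - \frac{331}{56}\right) \frac{1}{428}} = \frac{0}{\frac{16693}{56} \cdot \frac{1}{428}} = \frac{0}{\frac{16693}{23968}} = 0 \cdot \frac{23968}{16693} = 0$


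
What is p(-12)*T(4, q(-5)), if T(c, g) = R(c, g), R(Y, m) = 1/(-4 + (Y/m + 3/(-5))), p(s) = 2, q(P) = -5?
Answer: -10/27 ≈ -0.37037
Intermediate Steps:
R(Y, m) = 1/(-23/5 + Y/m) (R(Y, m) = 1/(-4 + (Y/m + 3*(-⅕))) = 1/(-4 + (Y/m - ⅗)) = 1/(-4 + (-⅗ + Y/m)) = 1/(-23/5 + Y/m))
T(c, g) = 5*g/(-23*g + 5*c)
p(-12)*T(4, q(-5)) = 2*(5*(-5)/(-23*(-5) + 5*4)) = 2*(5*(-5)/(115 + 20)) = 2*(5*(-5)/135) = 2*(5*(-5)*(1/135)) = 2*(-5/27) = -10/27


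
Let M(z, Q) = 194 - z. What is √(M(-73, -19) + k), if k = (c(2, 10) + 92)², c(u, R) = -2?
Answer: √8367 ≈ 91.471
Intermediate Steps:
k = 8100 (k = (-2 + 92)² = 90² = 8100)
√(M(-73, -19) + k) = √((194 - 1*(-73)) + 8100) = √((194 + 73) + 8100) = √(267 + 8100) = √8367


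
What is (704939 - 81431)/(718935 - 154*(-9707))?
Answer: 623508/2213813 ≈ 0.28164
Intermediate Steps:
(704939 - 81431)/(718935 - 154*(-9707)) = 623508/(718935 + 1494878) = 623508/2213813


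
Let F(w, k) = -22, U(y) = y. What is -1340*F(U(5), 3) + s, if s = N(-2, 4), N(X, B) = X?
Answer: 29478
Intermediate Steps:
s = -2
-1340*F(U(5), 3) + s = -1340*(-22) - 2 = 29480 - 2 = 29478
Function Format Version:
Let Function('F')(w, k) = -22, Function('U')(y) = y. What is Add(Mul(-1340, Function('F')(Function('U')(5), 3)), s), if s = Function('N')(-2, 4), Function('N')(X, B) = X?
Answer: 29478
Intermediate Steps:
s = -2
Add(Mul(-1340, Function('F')(Function('U')(5), 3)), s) = Add(Mul(-1340, -22), -2) = Add(29480, -2) = 29478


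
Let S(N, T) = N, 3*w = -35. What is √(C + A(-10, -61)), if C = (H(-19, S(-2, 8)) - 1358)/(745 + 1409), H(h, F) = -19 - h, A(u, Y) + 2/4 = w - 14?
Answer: I*√124331034/2154 ≈ 5.1766*I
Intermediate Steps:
w = -35/3 (w = (⅓)*(-35) = -35/3 ≈ -11.667)
A(u, Y) = -157/6 (A(u, Y) = -½ + (-35/3 - 14) = -½ - 77/3 = -157/6)
C = -679/1077 (C = ((-19 - 1*(-19)) - 1358)/(745 + 1409) = ((-19 + 19) - 1358)/2154 = (0 - 1358)*(1/2154) = -1358*1/2154 = -679/1077 ≈ -0.63046)
√(C + A(-10, -61)) = √(-679/1077 - 157/6) = √(-57721/2154) = I*√124331034/2154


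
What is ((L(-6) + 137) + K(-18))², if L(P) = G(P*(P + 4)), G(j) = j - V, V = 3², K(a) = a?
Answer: 14884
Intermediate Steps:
V = 9
G(j) = -9 + j (G(j) = j - 1*9 = j - 9 = -9 + j)
L(P) = -9 + P*(4 + P) (L(P) = -9 + P*(P + 4) = -9 + P*(4 + P))
((L(-6) + 137) + K(-18))² = (((-9 - 6*(4 - 6)) + 137) - 18)² = (((-9 - 6*(-2)) + 137) - 18)² = (((-9 + 12) + 137) - 18)² = ((3 + 137) - 18)² = (140 - 18)² = 122² = 14884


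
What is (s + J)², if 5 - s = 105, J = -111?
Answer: 44521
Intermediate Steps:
s = -100 (s = 5 - 1*105 = 5 - 105 = -100)
(s + J)² = (-100 - 111)² = (-211)² = 44521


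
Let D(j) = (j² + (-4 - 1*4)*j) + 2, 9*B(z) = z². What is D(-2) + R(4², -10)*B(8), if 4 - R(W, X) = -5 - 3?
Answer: 322/3 ≈ 107.33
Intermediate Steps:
B(z) = z²/9
D(j) = 2 + j² - 8*j (D(j) = (j² + (-4 - 4)*j) + 2 = (j² - 8*j) + 2 = 2 + j² - 8*j)
R(W, X) = 12 (R(W, X) = 4 - (-5 - 3) = 4 - 1*(-8) = 4 + 8 = 12)
D(-2) + R(4², -10)*B(8) = (2 + (-2)² - 8*(-2)) + 12*((⅑)*8²) = (2 + 4 + 16) + 12*((⅑)*64) = 22 + 12*(64/9) = 22 + 256/3 = 322/3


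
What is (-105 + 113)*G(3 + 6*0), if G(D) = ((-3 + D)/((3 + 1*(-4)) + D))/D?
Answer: 0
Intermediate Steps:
G(D) = (-3 + D)/(D*(-1 + D)) (G(D) = ((-3 + D)/((3 - 4) + D))/D = ((-3 + D)/(-1 + D))/D = (-3 + D)/(D*(-1 + D)))
(-105 + 113)*G(3 + 6*0) = (-105 + 113)*((-3 + (3 + 6*0))/((3 + 6*0)*(-1 + (3 + 6*0)))) = 8*((-3 + (3 + 0))/((3 + 0)*(-1 + (3 + 0)))) = 8*((-3 + 3)/(3*(-1 + 3))) = 8*((⅓)*0/2) = 8*((⅓)*(½)*0) = 8*0 = 0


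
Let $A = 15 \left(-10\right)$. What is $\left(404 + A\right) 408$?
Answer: $103632$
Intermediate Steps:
$A = -150$
$\left(404 + A\right) 408 = \left(404 - 150\right) 408 = 254 \cdot 408 = 103632$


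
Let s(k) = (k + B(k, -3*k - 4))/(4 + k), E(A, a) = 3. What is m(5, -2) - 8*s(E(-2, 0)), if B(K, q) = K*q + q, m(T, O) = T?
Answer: 61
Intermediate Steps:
B(K, q) = q + K*q
s(k) = (k + (1 + k)*(-4 - 3*k))/(4 + k) (s(k) = (k + (-3*k - 4)*(1 + k))/(4 + k) = (k + (-4 - 3*k)*(1 + k))/(4 + k) = (k + (1 + k)*(-4 - 3*k))/(4 + k))
m(5, -2) - 8*s(E(-2, 0)) = 5 - 8*(3 - (1 + 3)*(4 + 3*3))/(4 + 3) = 5 - 8*(3 - 1*4*(4 + 9))/7 = 5 - 8*(3 - 1*4*13)/7 = 5 - 8*(3 - 52)/7 = 5 - 8*(-49)/7 = 5 - 8*(-7) = 5 + 56 = 61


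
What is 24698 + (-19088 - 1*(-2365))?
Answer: 7975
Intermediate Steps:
24698 + (-19088 - 1*(-2365)) = 24698 + (-19088 + 2365) = 24698 - 16723 = 7975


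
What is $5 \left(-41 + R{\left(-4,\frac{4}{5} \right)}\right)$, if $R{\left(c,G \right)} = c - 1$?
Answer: $-230$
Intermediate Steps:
$R{\left(c,G \right)} = -1 + c$
$5 \left(-41 + R{\left(-4,\frac{4}{5} \right)}\right) = 5 \left(-41 - 5\right) = 5 \left(-46\right) = -230$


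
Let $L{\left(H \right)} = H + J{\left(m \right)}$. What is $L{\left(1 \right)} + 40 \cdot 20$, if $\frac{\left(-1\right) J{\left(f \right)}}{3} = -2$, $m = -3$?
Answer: $807$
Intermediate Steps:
$J{\left(f \right)} = 6$ ($J{\left(f \right)} = \left(-3\right) \left(-2\right) = 6$)
$L{\left(H \right)} = 6 + H$ ($L{\left(H \right)} = H + 6 = 6 + H$)
$L{\left(1 \right)} + 40 \cdot 20 = \left(6 + 1\right) + 40 \cdot 20 = 7 + 800 = 807$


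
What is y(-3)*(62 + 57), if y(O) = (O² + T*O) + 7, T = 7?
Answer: -595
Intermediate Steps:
y(O) = 7 + O² + 7*O (y(O) = (O² + 7*O) + 7 = 7 + O² + 7*O)
y(-3)*(62 + 57) = (7 + (-3)² + 7*(-3))*(62 + 57) = (7 + 9 - 21)*119 = -5*119 = -595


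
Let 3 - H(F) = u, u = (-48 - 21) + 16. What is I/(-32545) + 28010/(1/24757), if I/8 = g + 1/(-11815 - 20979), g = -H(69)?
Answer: 74009895961809782/106728073 ≈ 6.9344e+8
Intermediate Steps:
u = -53 (u = -69 + 16 = -53)
H(F) = 56 (H(F) = 3 - 1*(-53) = 3 + 53 = 56)
g = -56 (g = -1*56 = -56)
I = -7345860/16397 (I = 8*(-56 + 1/(-11815 - 20979)) = 8*(-56 + 1/(-32794)) = 8*(-56 - 1/32794) = 8*(-1836465/32794) = -7345860/16397 ≈ -448.00)
I/(-32545) + 28010/(1/24757) = -7345860/16397/(-32545) + 28010/(1/24757) = -7345860/16397*(-1/32545) + 28010/(1/24757) = 1469172/106728073 + 28010*24757 = 1469172/106728073 + 693443570 = 74009895961809782/106728073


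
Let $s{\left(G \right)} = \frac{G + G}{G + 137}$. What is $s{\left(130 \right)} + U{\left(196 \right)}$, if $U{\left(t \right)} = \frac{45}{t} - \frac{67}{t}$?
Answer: $\frac{22543}{26166} \approx 0.86154$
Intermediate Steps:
$U{\left(t \right)} = - \frac{22}{t}$
$s{\left(G \right)} = \frac{2 G}{137 + G}$
$s{\left(130 \right)} + U{\left(196 \right)} = 2 \cdot 130 \frac{1}{137 + 130} - \frac{22}{196} = 2 \cdot 130 \cdot \frac{1}{267} - \frac{11}{98} = \frac{260}{267} - \frac{11}{98} = \frac{22543}{26166}$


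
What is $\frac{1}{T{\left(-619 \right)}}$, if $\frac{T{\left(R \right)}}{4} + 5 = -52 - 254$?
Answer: $- \frac{1}{1244} \approx -0.00080386$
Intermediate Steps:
$T{\left(R \right)} = -1244$ ($T{\left(R \right)} = -20 + 4 \left(-52 - 254\right) = -20 + 4 \left(-306\right) = -20 - 1224 = -1244$)
$\frac{1}{T{\left(-619 \right)}} = \frac{1}{-1244} = - \frac{1}{1244}$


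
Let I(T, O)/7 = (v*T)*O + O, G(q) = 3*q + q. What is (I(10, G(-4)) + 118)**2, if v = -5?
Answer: 31427236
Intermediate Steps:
G(q) = 4*q
I(T, O) = 7*O - 35*O*T (I(T, O) = 7*((-5*T)*O + O) = 7*(-5*O*T + O) = 7*(O - 5*O*T) = 7*O - 35*O*T)
(I(10, G(-4)) + 118)**2 = (7*(4*(-4))*(1 - 5*10) + 118)**2 = (7*(-16)*(1 - 50) + 118)**2 = (7*(-16)*(-49) + 118)**2 = (5488 + 118)**2 = 5606**2 = 31427236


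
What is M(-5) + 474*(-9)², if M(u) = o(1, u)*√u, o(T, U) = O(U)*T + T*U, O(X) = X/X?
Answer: 38394 - 4*I*√5 ≈ 38394.0 - 8.9443*I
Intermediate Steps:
O(X) = 1
o(T, U) = T + T*U (o(T, U) = 1*T + T*U = T + T*U)
M(u) = √u*(1 + u) (M(u) = (1*(1 + u))*√u = (1 + u)*√u = √u*(1 + u))
M(-5) + 474*(-9)² = √(-5)*(1 - 5) + 474*(-9)² = (I*√5)*(-4) + 474*81 = -4*I*√5 + 38394 = 38394 - 4*I*√5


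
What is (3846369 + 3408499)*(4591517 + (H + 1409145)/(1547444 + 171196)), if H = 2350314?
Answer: 13990563562290481/420 ≈ 3.3311e+13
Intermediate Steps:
(3846369 + 3408499)*(4591517 + (H + 1409145)/(1547444 + 171196)) = (3846369 + 3408499)*(4591517 + (2350314 + 1409145)/(1547444 + 171196)) = 7254868*(4591517 + 3759459/1718640) = 7254868*(4591517 + 3759459*(1/1718640)) = 7254868*(4591517 + 113923/52080) = 7254868*(239126319283/52080) = 13990563562290481/420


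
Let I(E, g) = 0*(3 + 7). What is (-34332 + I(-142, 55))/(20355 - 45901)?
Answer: 17166/12773 ≈ 1.3439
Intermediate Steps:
I(E, g) = 0 (I(E, g) = 0*10 = 0)
(-34332 + I(-142, 55))/(20355 - 45901) = (-34332 + 0)/(20355 - 45901) = -34332/(-25546) = -34332*(-1/25546) = 17166/12773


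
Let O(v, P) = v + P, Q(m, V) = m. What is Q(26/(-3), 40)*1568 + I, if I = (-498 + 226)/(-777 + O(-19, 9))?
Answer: -32083600/2361 ≈ -13589.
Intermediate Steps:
O(v, P) = P + v
I = 272/787 (I = (-498 + 226)/(-777 + (9 - 19)) = -272/(-777 - 10) = -272/(-787) = -272*(-1/787) = 272/787 ≈ 0.34562)
Q(26/(-3), 40)*1568 + I = (26/(-3))*1568 + 272/787 = (26*(-⅓))*1568 + 272/787 = -26/3*1568 + 272/787 = -40768/3 + 272/787 = -32083600/2361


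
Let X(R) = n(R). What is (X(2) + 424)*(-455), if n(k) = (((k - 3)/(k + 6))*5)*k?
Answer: -769405/4 ≈ -1.9235e+5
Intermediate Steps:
n(k) = 5*k*(-3 + k)/(6 + k) (n(k) = (((-3 + k)/(6 + k))*5)*k = (5*(-3 + k)/(6 + k))*k = 5*k*(-3 + k)/(6 + k))
X(R) = 5*R*(-3 + R)/(6 + R)
(X(2) + 424)*(-455) = (5*2*(-3 + 2)/(6 + 2) + 424)*(-455) = (5*2*(-1)/8 + 424)*(-455) = (5*2*(1/8)*(-1) + 424)*(-455) = (-5/4 + 424)*(-455) = (1691/4)*(-455) = -769405/4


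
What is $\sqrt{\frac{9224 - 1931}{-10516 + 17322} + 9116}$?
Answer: $\frac{\sqrt{422317669934}}{6806} \approx 95.483$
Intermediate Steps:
$\sqrt{\frac{9224 - 1931}{-10516 + 17322} + 9116} = \sqrt{\frac{7293}{6806} + 9116} = \sqrt{\frac{62050789}{6806}} = \frac{\sqrt{422317669934}}{6806}$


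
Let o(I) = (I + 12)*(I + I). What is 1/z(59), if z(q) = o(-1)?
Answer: -1/22 ≈ -0.045455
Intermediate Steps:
o(I) = 2*I*(12 + I) (o(I) = (12 + I)*(2*I) = 2*I*(12 + I))
z(q) = -22 (z(q) = 2*(-1)*(12 - 1) = 2*(-1)*11 = -22)
1/z(59) = 1/(-22) = -1/22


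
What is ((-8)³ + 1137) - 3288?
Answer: -2663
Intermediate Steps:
((-8)³ + 1137) - 3288 = (-512 + 1137) - 3288 = 625 - 3288 = -2663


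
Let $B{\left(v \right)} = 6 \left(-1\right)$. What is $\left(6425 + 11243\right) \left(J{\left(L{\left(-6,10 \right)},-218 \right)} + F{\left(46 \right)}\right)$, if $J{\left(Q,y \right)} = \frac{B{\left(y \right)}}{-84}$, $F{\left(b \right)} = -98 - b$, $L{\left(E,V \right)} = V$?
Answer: $-2542930$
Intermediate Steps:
$B{\left(v \right)} = -6$
$J{\left(Q,y \right)} = \frac{1}{14}$ ($J{\left(Q,y \right)} = - \frac{6}{-84} = \left(-6\right) \left(- \frac{1}{84}\right) = \frac{1}{14}$)
$\left(6425 + 11243\right) \left(J{\left(L{\left(-6,10 \right)},-218 \right)} + F{\left(46 \right)}\right) = \left(6425 + 11243\right) \left(\frac{1}{14} - 144\right) = 17668 \left(\frac{1}{14} - 144\right) = 17668 \left(- \frac{2015}{14}\right) = -2542930$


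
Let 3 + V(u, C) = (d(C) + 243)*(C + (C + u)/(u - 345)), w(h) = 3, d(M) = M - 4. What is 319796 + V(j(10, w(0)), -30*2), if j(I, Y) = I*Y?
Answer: 6490471/21 ≈ 3.0907e+5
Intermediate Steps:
d(M) = -4 + M
V(u, C) = -3 + (239 + C)*(C + (C + u)/(-345 + u)) (V(u, C) = -3 + ((-4 + C) + 243)*(C + (C + u)/(u - 345)) = -3 + (239 + C)*(C + (C + u)/(-345 + u)))
319796 + V(j(10, w(0)), -30*2) = 319796 + (1035 - (-2466480)*2 - 344*(-30*2)² + 236*(10*3) + (10*3)*(-30*2)² + 240*(-30*2)*(10*3))/(-345 + 10*3) = 319796 + (1035 - 82216*(-60) - 344*(-60)² + 236*30 + 30*(-60)² + 240*(-60)*30)/(-345 + 30) = 319796 + (1035 + 4932960 - 344*3600 + 7080 + 30*3600 - 432000)/(-315) = 319796 - (1035 + 4932960 - 1238400 + 7080 + 108000 - 432000)/315 = 319796 - 1/315*3378675 = 319796 - 225245/21 = 6490471/21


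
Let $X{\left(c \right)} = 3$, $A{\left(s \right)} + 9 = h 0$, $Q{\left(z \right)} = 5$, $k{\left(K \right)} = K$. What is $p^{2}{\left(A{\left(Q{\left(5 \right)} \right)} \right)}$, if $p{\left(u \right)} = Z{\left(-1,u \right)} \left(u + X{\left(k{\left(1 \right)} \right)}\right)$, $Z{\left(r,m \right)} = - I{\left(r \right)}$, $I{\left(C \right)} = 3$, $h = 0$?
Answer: $324$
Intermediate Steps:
$A{\left(s \right)} = -9$ ($A{\left(s \right)} = -9 + 0 \cdot 0 = -9 + 0 = -9$)
$Z{\left(r,m \right)} = -3$ ($Z{\left(r,m \right)} = \left(-1\right) 3 = -3$)
$p{\left(u \right)} = -9 - 3 u$ ($p{\left(u \right)} = - 3 \left(u + 3\right) = - 3 \left(3 + u\right) = -9 - 3 u$)
$p^{2}{\left(A{\left(Q{\left(5 \right)} \right)} \right)} = \left(-9 - -27\right)^{2} = \left(-9 + 27\right)^{2} = 18^{2} = 324$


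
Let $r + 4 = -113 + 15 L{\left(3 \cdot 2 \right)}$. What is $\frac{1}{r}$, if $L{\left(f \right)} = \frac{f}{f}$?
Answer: $- \frac{1}{102} \approx -0.0098039$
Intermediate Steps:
$L{\left(f \right)} = 1$
$r = -102$ ($r = -4 + \left(-113 + 15 \cdot 1\right) = -4 + \left(-113 + 15\right) = -4 - 98 = -102$)
$\frac{1}{r} = \frac{1}{-102} = - \frac{1}{102}$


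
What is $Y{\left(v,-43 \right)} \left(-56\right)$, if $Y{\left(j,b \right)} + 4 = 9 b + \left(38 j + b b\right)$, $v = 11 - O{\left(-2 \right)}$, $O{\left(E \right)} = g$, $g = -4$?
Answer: $-113568$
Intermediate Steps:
$O{\left(E \right)} = -4$
$v = 15$ ($v = 11 - -4 = 11 + 4 = 15$)
$Y{\left(j,b \right)} = -4 + b^{2} + 9 b + 38 j$ ($Y{\left(j,b \right)} = -4 + \left(9 b + \left(38 j + b b\right)\right) = -4 + \left(9 b + \left(38 j + b^{2}\right)\right) = -4 + \left(9 b + \left(b^{2} + 38 j\right)\right) = -4 + \left(b^{2} + 9 b + 38 j\right) = -4 + b^{2} + 9 b + 38 j$)
$Y{\left(v,-43 \right)} \left(-56\right) = \left(-4 + \left(-43\right)^{2} + 9 \left(-43\right) + 38 \cdot 15\right) \left(-56\right) = \left(-4 + 1849 - 387 + 570\right) \left(-56\right) = 2028 \left(-56\right) = -113568$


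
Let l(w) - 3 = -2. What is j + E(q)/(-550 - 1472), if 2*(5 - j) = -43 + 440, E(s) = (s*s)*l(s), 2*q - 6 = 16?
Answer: -195689/1011 ≈ -193.56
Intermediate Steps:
q = 11 (q = 3 + (1/2)*16 = 3 + 8 = 11)
l(w) = 1 (l(w) = 3 - 2 = 1)
E(s) = s**2 (E(s) = (s*s)*1 = s**2*1 = s**2)
j = -387/2 (j = 5 - (-43 + 440)/2 = 5 - 1/2*397 = 5 - 397/2 = -387/2 ≈ -193.50)
j + E(q)/(-550 - 1472) = -387/2 + 11**2/(-550 - 1472) = -387/2 + 121/(-2022) = -387/2 - 1/2022*121 = -387/2 - 121/2022 = -195689/1011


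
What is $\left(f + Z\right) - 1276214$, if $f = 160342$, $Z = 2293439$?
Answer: $1177567$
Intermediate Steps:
$\left(f + Z\right) - 1276214 = \left(160342 + 2293439\right) - 1276214 = 2453781 - 1276214 = 1177567$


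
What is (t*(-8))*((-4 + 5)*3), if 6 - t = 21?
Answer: 360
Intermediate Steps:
t = -15 (t = 6 - 1*21 = 6 - 21 = -15)
(t*(-8))*((-4 + 5)*3) = (-15*(-8))*((-4 + 5)*3) = 120*(1*3) = 120*3 = 360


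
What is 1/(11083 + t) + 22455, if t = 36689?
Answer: 1072720261/47772 ≈ 22455.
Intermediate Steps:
1/(11083 + t) + 22455 = 1/(11083 + 36689) + 22455 = 1/47772 + 22455 = 1072720261/47772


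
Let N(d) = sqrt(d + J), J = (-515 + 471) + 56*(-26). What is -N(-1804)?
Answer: -2*I*sqrt(826) ≈ -57.48*I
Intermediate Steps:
J = -1500 (J = -44 - 1456 = -1500)
N(d) = sqrt(-1500 + d) (N(d) = sqrt(d - 1500) = sqrt(-1500 + d))
-N(-1804) = -sqrt(-1500 - 1804) = -sqrt(-3304) = -2*I*sqrt(826)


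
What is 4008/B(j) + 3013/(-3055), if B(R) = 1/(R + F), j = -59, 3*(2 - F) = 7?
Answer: -726506453/3055 ≈ -2.3781e+5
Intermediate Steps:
F = -⅓ (F = 2 - ⅓*7 = 2 - 7/3 = -⅓ ≈ -0.33333)
B(R) = 1/(-⅓ + R) (B(R) = 1/(R - ⅓) = 1/(-⅓ + R))
4008/B(j) + 3013/(-3055) = 4008/((3/(-1 + 3*(-59)))) + 3013/(-3055) = 4008/((3/(-1 - 177))) + 3013*(-1/3055) = 4008/((3/(-178))) - 3013/3055 = 4008/((3*(-1/178))) - 3013/3055 = 4008/(-3/178) - 3013/3055 = 4008*(-178/3) - 3013/3055 = -237808 - 3013/3055 = -726506453/3055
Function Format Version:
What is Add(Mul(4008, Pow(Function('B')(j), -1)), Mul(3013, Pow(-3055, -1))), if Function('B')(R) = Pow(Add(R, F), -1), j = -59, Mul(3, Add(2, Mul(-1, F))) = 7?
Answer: Rational(-726506453, 3055) ≈ -2.3781e+5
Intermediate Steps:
F = Rational(-1, 3) (F = Add(2, Mul(Rational(-1, 3), 7)) = Add(2, Rational(-7, 3)) = Rational(-1, 3) ≈ -0.33333)
Function('B')(R) = Pow(Add(Rational(-1, 3), R), -1) (Function('B')(R) = Pow(Add(R, Rational(-1, 3)), -1) = Pow(Add(Rational(-1, 3), R), -1))
Add(Mul(4008, Pow(Function('B')(j), -1)), Mul(3013, Pow(-3055, -1))) = Add(Mul(4008, Pow(Mul(3, Pow(Add(-1, Mul(3, -59)), -1)), -1)), Mul(3013, Pow(-3055, -1))) = Add(Mul(4008, Pow(Mul(3, Pow(Add(-1, -177), -1)), -1)), Mul(3013, Rational(-1, 3055))) = Add(Mul(4008, Pow(Mul(3, Pow(-178, -1)), -1)), Rational(-3013, 3055)) = Add(Mul(4008, Pow(Mul(3, Rational(-1, 178)), -1)), Rational(-3013, 3055)) = Add(Mul(4008, Pow(Rational(-3, 178), -1)), Rational(-3013, 3055)) = Add(Mul(4008, Rational(-178, 3)), Rational(-3013, 3055)) = Add(-237808, Rational(-3013, 3055)) = Rational(-726506453, 3055)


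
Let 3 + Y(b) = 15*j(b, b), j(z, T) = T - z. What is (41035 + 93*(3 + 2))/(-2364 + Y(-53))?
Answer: -41500/2367 ≈ -17.533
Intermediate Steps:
Y(b) = -3 (Y(b) = -3 + 15*(b - b) = -3 + 15*0 = -3 + 0 = -3)
(41035 + 93*(3 + 2))/(-2364 + Y(-53)) = (41035 + 93*(3 + 2))/(-2364 - 3) = (41035 + 93*5)/(-2367) = (41035 + 465)*(-1/2367) = 41500*(-1/2367) = -41500/2367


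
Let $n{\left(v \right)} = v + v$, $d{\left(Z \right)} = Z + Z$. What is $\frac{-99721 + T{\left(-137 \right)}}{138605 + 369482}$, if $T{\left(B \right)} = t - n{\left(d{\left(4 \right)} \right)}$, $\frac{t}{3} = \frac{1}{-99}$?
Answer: $- \frac{3291322}{16766871} \approx -0.1963$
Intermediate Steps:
$d{\left(Z \right)} = 2 Z$
$n{\left(v \right)} = 2 v$
$t = - \frac{1}{33}$ ($t = \frac{3}{-99} = 3 \left(- \frac{1}{99}\right) = - \frac{1}{33} \approx -0.030303$)
$T{\left(B \right)} = - \frac{529}{33}$ ($T{\left(B \right)} = - \frac{1}{33} - 2 \cdot 2 \cdot 4 = - \frac{1}{33} - 2 \cdot 8 = - \frac{1}{33} - 16 = - \frac{529}{33}$)
$\frac{-99721 + T{\left(-137 \right)}}{138605 + 369482} = \frac{-99721 - \frac{529}{33}}{138605 + 369482} = - \frac{3291322}{33 \cdot 508087} = \left(- \frac{3291322}{33}\right) \frac{1}{508087} = - \frac{3291322}{16766871}$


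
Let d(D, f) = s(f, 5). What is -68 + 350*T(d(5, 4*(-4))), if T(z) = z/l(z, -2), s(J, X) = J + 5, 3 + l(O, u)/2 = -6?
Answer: 1313/9 ≈ 145.89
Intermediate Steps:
l(O, u) = -18 (l(O, u) = -6 + 2*(-6) = -6 - 12 = -18)
s(J, X) = 5 + J
d(D, f) = 5 + f
T(z) = -z/18 (T(z) = z/(-18) = z*(-1/18) = -z/18)
-68 + 350*T(d(5, 4*(-4))) = -68 + 350*(-(5 + 4*(-4))/18) = -68 + 350*(-(5 - 16)/18) = -68 + 350*(-1/18*(-11)) = -68 + 350*(11/18) = -68 + 1925/9 = 1313/9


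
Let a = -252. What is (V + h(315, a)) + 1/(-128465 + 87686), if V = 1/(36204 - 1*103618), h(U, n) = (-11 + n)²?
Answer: 190150803566321/2749075506 ≈ 69169.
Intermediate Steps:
V = -1/67414 (V = 1/(36204 - 103618) = 1/(-67414) = -1/67414 ≈ -1.4834e-5)
(V + h(315, a)) + 1/(-128465 + 87686) = (-1/67414 + (-11 - 252)²) + 1/(-128465 + 87686) = (-1/67414 + (-263)²) + 1/(-40779) = (-1/67414 + 69169) - 1/40779 = 4662958965/67414 - 1/40779 = 190150803566321/2749075506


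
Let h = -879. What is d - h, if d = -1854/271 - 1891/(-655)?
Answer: 155324986/177505 ≈ 875.05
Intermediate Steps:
d = -701909/177505 (d = -1854*1/271 - 1891*(-1/655) = -1854/271 + 1891/655 = -701909/177505 ≈ -3.9543)
d - h = -701909/177505 - 1*(-879) = -701909/177505 + 879 = 155324986/177505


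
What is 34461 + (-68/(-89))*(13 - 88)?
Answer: 3061929/89 ≈ 34404.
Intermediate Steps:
34461 + (-68/(-89))*(13 - 88) = 34461 - 68*(-1/89)*(-75) = 34461 + (68/89)*(-75) = 34461 - 5100/89 = 3061929/89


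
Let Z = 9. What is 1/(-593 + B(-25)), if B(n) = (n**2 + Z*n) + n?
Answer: -1/218 ≈ -0.0045872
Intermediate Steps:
B(n) = n**2 + 10*n (B(n) = (n**2 + 9*n) + n = n**2 + 10*n)
1/(-593 + B(-25)) = 1/(-593 - 25*(10 - 25)) = 1/(-593 - 25*(-15)) = 1/(-593 + 375) = 1/(-218) = -1/218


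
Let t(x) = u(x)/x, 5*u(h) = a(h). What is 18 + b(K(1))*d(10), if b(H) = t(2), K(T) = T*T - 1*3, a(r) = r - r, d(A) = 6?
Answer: 18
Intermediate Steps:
a(r) = 0
u(h) = 0 (u(h) = (⅕)*0 = 0)
K(T) = -3 + T² (K(T) = T² - 3 = -3 + T²)
t(x) = 0 (t(x) = 0/x = 0)
b(H) = 0
18 + b(K(1))*d(10) = 18 + 0*6 = 18 + 0 = 18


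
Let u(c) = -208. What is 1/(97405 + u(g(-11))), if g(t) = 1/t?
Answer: 1/97197 ≈ 1.0288e-5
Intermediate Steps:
1/(97405 + u(g(-11))) = 1/(97405 - 208) = 1/97197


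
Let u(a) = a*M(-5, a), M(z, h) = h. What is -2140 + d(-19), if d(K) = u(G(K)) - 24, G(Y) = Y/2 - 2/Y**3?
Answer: -390246625447/188183524 ≈ -2073.8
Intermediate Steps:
G(Y) = Y/2 - 2/Y**3 (G(Y) = Y*(1/2) - 2/Y**3 = Y/2 - 2/Y**3)
u(a) = a**2 (u(a) = a*a = a**2)
d(K) = -24 + (K/2 - 2/K**3)**2 (d(K) = (K/2 - 2/K**3)**2 - 24 = -24 + (K/2 - 2/K**3)**2)
-2140 + d(-19) = -2140 + (-24 + (1/4)*(-4 + (-19)**4)**2/(-19)**6) = -2140 + (-24 + (1/4)*(1/47045881)*(-4 + 130321)**2) = -2140 + (-24 + (1/4)*(1/47045881)*130317**2) = -2140 + (-24 + (1/4)*(1/47045881)*16982520489) = -2140 + (-24 + 16982520489/188183524) = -2140 + 12466115913/188183524 = -390246625447/188183524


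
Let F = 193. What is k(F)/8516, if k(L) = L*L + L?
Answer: 18721/4258 ≈ 4.3967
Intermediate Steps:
k(L) = L + L**2 (k(L) = L**2 + L = L + L**2)
k(F)/8516 = (193*(1 + 193))/8516 = (193*194)*(1/8516) = 37442*(1/8516) = 18721/4258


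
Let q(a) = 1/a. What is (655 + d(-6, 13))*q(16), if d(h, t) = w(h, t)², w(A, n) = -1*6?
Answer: 691/16 ≈ 43.188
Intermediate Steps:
w(A, n) = -6
d(h, t) = 36 (d(h, t) = (-6)² = 36)
(655 + d(-6, 13))*q(16) = (655 + 36)/16 = 691*(1/16) = 691/16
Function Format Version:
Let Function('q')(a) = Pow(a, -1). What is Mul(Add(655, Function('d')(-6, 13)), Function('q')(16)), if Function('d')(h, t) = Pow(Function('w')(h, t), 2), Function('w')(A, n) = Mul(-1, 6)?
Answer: Rational(691, 16) ≈ 43.188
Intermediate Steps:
Function('w')(A, n) = -6
Function('d')(h, t) = 36 (Function('d')(h, t) = Pow(-6, 2) = 36)
Mul(Add(655, Function('d')(-6, 13)), Function('q')(16)) = Mul(Add(655, 36), Pow(16, -1)) = Mul(691, Rational(1, 16)) = Rational(691, 16)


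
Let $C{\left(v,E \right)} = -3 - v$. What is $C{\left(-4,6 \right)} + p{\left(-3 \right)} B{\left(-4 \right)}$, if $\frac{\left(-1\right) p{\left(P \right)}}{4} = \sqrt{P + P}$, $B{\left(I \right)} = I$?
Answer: $1 + 16 i \sqrt{6} \approx 1.0 + 39.192 i$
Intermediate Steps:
$p{\left(P \right)} = - 4 \sqrt{2} \sqrt{P}$ ($p{\left(P \right)} = - 4 \sqrt{P + P} = - 4 \sqrt{2 P} = - 4 \sqrt{2} \sqrt{P}$)
$C{\left(-4,6 \right)} + p{\left(-3 \right)} B{\left(-4 \right)} = \left(-3 - -4\right) + - 4 \sqrt{2} \sqrt{-3} \left(-4\right) = \left(-3 + 4\right) + - 4 \sqrt{2} i \sqrt{3} \left(-4\right) = 1 + - 4 i \sqrt{6} \left(-4\right) = 1 + 16 i \sqrt{6}$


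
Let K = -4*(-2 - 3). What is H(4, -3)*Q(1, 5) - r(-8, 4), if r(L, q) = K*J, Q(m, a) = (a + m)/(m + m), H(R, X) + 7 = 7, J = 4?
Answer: -80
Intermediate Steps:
H(R, X) = 0 (H(R, X) = -7 + 7 = 0)
Q(m, a) = (a + m)/(2*m) (Q(m, a) = (a + m)/((2*m)) = (a + m)*(1/(2*m)) = (a + m)/(2*m))
K = 20 (K = -4*(-5) = 20)
r(L, q) = 80 (r(L, q) = 20*4 = 80)
H(4, -3)*Q(1, 5) - r(-8, 4) = 0*((½)*(5 + 1)/1) - 1*80 = 0*((½)*1*6) - 80 = 0*3 - 80 = 0 - 80 = -80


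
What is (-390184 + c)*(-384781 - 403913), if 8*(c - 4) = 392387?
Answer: 1076193863391/4 ≈ 2.6905e+11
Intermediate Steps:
c = 392419/8 (c = 4 + (⅛)*392387 = 4 + 392387/8 = 392419/8 ≈ 49052.)
(-390184 + c)*(-384781 - 403913) = (-390184 + 392419/8)*(-384781 - 403913) = -2729053/8*(-788694) = 1076193863391/4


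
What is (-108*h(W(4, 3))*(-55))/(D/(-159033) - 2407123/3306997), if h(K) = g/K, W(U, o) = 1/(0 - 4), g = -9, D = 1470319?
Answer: -56231543235094920/2622576257051 ≈ -21441.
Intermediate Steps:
W(U, o) = -¼ (W(U, o) = 1/(-4) = -¼)
h(K) = -9/K
(-108*h(W(4, 3))*(-55))/(D/(-159033) - 2407123/3306997) = (-(-972)/(-¼)*(-55))/(1470319/(-159033) - 2407123/3306997) = (-(-972)*(-4)*(-55))/(1470319*(-1/159033) - 2407123*1/3306997) = (-108*36*(-55))/(-1470319/159033 - 2407123/3306997) = (-3888*(-55))/(-5245152514102/525921653901) = 213840*(-525921653901/5245152514102) = -56231543235094920/2622576257051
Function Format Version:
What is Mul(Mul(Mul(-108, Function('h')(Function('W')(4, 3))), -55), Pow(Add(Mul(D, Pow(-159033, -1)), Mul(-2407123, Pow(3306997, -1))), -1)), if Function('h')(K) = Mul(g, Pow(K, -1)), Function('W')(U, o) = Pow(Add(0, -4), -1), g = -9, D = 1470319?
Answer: Rational(-56231543235094920, 2622576257051) ≈ -21441.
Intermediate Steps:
Function('W')(U, o) = Rational(-1, 4) (Function('W')(U, o) = Pow(-4, -1) = Rational(-1, 4))
Function('h')(K) = Mul(-9, Pow(K, -1))
Mul(Mul(Mul(-108, Function('h')(Function('W')(4, 3))), -55), Pow(Add(Mul(D, Pow(-159033, -1)), Mul(-2407123, Pow(3306997, -1))), -1)) = Mul(Mul(Mul(-108, Mul(-9, Pow(Rational(-1, 4), -1))), -55), Pow(Add(Mul(1470319, Pow(-159033, -1)), Mul(-2407123, Pow(3306997, -1))), -1)) = Mul(Mul(Mul(-108, Mul(-9, -4)), -55), Pow(Add(Mul(1470319, Rational(-1, 159033)), Mul(-2407123, Rational(1, 3306997))), -1)) = Mul(Mul(Mul(-108, 36), -55), Pow(Add(Rational(-1470319, 159033), Rational(-2407123, 3306997)), -1)) = Mul(Mul(-3888, -55), Pow(Rational(-5245152514102, 525921653901), -1)) = Mul(213840, Rational(-525921653901, 5245152514102)) = Rational(-56231543235094920, 2622576257051)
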